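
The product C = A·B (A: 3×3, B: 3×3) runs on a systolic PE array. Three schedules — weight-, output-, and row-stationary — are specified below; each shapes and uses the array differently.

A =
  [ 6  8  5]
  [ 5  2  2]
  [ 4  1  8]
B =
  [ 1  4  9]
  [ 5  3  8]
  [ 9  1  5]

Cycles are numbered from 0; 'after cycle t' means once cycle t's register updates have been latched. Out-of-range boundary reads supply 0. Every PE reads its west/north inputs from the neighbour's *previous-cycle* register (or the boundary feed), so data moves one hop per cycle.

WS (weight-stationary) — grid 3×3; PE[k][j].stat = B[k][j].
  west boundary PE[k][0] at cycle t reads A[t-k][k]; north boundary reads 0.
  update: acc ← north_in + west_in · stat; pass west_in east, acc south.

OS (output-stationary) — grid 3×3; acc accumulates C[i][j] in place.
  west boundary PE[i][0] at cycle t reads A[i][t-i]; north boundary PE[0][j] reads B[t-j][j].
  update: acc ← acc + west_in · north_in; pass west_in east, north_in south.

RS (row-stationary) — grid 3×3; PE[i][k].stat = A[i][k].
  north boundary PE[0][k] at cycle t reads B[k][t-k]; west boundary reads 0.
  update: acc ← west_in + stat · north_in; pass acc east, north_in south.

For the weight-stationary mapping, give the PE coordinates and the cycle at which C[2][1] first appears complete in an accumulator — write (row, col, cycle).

(row, col, cycle) = (2, 1, 5)

Under WS, C[2][1] lands at PE[2][1]:
  @0  [2,1]  acc 0  |  →0  ↓0
  @1  [2,1]  acc 0  |  →0  ↓0
  @2  [2,1]  acc 0  |  →0  ↓0
  @3  [2,1]  acc 53  |  →5  ↓53
  @4  [2,1]  acc 28  |  →2  ↓28
  @5  [2,1]  acc 27  |  →8  ↓27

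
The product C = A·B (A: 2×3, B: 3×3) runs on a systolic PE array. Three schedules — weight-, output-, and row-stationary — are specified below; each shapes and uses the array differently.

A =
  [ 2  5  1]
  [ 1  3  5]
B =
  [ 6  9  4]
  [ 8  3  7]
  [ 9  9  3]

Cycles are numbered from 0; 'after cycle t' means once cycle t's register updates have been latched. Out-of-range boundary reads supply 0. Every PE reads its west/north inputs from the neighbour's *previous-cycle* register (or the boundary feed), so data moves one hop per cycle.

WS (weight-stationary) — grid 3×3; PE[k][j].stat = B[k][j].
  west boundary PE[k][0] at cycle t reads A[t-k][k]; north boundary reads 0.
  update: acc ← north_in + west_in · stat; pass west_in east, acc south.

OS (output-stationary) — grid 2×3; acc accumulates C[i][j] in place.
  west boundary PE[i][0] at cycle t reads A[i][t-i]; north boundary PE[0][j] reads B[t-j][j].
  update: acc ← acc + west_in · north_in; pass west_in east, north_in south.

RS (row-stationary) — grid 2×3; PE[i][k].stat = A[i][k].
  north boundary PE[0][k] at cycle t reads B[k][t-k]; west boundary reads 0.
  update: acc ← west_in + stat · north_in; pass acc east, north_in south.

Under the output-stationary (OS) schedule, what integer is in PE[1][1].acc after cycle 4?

PE[1][1].acc = 63

OS (2×3). Following PE[1][1] plus its west/north inputs:
  after 0 — PE[0][1] acc=0, pass-E 0, pass-S 0
  after 0 — PE[1][0] acc=0, pass-E 0, pass-S 0
  after 0 — PE[1][1] acc=0, pass-E 0, pass-S 0
  after 1 — PE[0][1] acc=18, pass-E 2, pass-S 9
  after 1 — PE[1][0] acc=6, pass-E 1, pass-S 6
  after 1 — PE[1][1] acc=0, pass-E 0, pass-S 0
  after 2 — PE[0][1] acc=33, pass-E 5, pass-S 3
  after 2 — PE[1][0] acc=30, pass-E 3, pass-S 8
  after 2 — PE[1][1] acc=9, pass-E 1, pass-S 9
  after 3 — PE[0][1] acc=42, pass-E 1, pass-S 9
  after 3 — PE[1][0] acc=75, pass-E 5, pass-S 9
  after 3 — PE[1][1] acc=18, pass-E 3, pass-S 3
  after 4 — PE[0][1] acc=42, pass-E 0, pass-S 0
  after 4 — PE[1][0] acc=75, pass-E 0, pass-S 0
  after 4 — PE[1][1] acc=63, pass-E 5, pass-S 9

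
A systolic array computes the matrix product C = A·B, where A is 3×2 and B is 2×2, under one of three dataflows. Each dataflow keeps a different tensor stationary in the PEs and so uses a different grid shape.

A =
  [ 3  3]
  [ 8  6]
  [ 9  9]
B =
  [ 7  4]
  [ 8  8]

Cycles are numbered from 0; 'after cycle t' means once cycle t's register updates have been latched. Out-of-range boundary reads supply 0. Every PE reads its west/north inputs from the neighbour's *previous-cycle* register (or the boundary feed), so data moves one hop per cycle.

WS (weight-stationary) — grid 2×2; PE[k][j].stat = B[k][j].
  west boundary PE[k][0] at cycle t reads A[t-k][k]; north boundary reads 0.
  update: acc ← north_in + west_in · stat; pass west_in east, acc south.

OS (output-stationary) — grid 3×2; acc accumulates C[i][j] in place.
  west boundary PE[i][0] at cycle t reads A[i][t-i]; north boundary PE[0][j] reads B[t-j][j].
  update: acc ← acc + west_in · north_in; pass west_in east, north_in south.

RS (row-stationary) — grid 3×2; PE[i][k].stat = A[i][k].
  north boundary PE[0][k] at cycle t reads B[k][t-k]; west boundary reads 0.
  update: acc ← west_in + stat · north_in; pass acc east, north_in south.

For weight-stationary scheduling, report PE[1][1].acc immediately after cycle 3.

PE[1][1].acc = 80

WS on a 2×2 grid — tracing PE[1][1] and its feeders:
  0: (0,1).acc=0  regs=<0,0>
  0: (1,0).acc=0  regs=<0,0>
  0: (1,1).acc=0  regs=<0,0>
  1: (0,1).acc=12  regs=<3,12>
  1: (1,0).acc=45  regs=<3,45>
  1: (1,1).acc=0  regs=<0,0>
  2: (0,1).acc=32  regs=<8,32>
  2: (1,0).acc=104  regs=<6,104>
  2: (1,1).acc=36  regs=<3,36>
  3: (0,1).acc=36  regs=<9,36>
  3: (1,0).acc=135  regs=<9,135>
  3: (1,1).acc=80  regs=<6,80>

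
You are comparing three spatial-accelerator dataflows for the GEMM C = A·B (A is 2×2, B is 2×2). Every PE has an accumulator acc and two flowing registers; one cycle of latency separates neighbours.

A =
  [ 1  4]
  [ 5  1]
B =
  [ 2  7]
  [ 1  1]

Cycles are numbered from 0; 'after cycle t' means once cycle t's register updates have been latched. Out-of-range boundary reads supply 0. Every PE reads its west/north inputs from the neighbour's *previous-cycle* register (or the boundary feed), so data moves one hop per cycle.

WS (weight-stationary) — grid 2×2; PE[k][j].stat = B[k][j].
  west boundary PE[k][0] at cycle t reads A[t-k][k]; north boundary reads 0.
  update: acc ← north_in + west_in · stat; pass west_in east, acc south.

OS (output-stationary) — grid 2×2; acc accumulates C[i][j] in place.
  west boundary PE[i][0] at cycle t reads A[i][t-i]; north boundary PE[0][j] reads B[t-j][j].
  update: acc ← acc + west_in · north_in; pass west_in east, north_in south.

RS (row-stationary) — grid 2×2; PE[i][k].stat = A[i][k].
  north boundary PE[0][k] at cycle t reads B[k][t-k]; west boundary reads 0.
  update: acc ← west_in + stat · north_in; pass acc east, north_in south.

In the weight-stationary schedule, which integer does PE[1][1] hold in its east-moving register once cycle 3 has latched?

register = 1

WS 2×2: PE[1][1] cycle-by-cycle (with neighbour feeds):
  step 0 · PE0,1: acc=0; fwd→0 fwd↓0
  step 0 · PE1,0: acc=0; fwd→0 fwd↓0
  step 0 · PE1,1: acc=0; fwd→0 fwd↓0
  step 1 · PE0,1: acc=7; fwd→1 fwd↓7
  step 1 · PE1,0: acc=6; fwd→4 fwd↓6
  step 1 · PE1,1: acc=0; fwd→0 fwd↓0
  step 2 · PE0,1: acc=35; fwd→5 fwd↓35
  step 2 · PE1,0: acc=11; fwd→1 fwd↓11
  step 2 · PE1,1: acc=11; fwd→4 fwd↓11
  step 3 · PE0,1: acc=0; fwd→0 fwd↓0
  step 3 · PE1,0: acc=0; fwd→0 fwd↓0
  step 3 · PE1,1: acc=36; fwd→1 fwd↓36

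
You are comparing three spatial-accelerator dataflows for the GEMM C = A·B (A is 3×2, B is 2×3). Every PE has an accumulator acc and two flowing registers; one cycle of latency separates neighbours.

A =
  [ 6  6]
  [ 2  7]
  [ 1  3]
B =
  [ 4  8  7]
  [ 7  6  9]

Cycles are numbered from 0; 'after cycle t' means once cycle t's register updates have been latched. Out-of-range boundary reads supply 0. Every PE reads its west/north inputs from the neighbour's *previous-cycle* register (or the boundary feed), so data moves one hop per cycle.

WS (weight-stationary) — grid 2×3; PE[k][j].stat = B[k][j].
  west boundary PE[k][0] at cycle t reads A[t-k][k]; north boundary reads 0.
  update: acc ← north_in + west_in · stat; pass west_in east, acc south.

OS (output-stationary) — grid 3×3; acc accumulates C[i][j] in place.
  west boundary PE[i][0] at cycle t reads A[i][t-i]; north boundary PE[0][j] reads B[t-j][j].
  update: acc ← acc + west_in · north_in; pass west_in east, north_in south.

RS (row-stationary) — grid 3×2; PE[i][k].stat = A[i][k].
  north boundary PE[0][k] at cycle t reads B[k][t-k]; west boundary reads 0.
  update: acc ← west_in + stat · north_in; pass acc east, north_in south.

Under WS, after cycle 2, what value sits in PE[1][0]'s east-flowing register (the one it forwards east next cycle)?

register = 7

WS (2×3). Following PE[1][0] plus its west/north inputs:
  t=0 PE[0][0]: acc=24 h=6 v=24
  t=0 PE[1][0]: acc=0 h=0 v=0
  t=1 PE[0][0]: acc=8 h=2 v=8
  t=1 PE[1][0]: acc=66 h=6 v=66
  t=2 PE[0][0]: acc=4 h=1 v=4
  t=2 PE[1][0]: acc=57 h=7 v=57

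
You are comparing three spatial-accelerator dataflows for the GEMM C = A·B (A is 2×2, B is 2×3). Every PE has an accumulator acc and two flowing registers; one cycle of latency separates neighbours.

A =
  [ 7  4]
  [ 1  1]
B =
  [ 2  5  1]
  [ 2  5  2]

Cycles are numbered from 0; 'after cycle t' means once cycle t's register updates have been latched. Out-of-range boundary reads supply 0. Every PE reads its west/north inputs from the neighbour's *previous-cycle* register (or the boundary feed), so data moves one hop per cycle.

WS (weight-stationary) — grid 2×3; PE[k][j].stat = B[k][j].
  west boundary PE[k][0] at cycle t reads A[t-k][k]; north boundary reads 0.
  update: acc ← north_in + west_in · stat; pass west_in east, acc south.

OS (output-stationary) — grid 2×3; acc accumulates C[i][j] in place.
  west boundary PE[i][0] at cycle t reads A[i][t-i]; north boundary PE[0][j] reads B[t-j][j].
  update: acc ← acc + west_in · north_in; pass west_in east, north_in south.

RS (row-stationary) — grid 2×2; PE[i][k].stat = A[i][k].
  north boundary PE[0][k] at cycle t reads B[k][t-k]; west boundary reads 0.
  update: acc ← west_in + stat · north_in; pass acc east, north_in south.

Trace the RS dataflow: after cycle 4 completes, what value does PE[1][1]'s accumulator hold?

RS (2×2). Following PE[1][1] plus its west/north inputs:
  after 0 — PE[0][1] acc=0, pass-E 0, pass-S 0
  after 0 — PE[1][0] acc=0, pass-E 0, pass-S 0
  after 0 — PE[1][1] acc=0, pass-E 0, pass-S 0
  after 1 — PE[0][1] acc=22, pass-E 22, pass-S 2
  after 1 — PE[1][0] acc=2, pass-E 2, pass-S 2
  after 1 — PE[1][1] acc=0, pass-E 0, pass-S 0
  after 2 — PE[0][1] acc=55, pass-E 55, pass-S 5
  after 2 — PE[1][0] acc=5, pass-E 5, pass-S 5
  after 2 — PE[1][1] acc=4, pass-E 4, pass-S 2
  after 3 — PE[0][1] acc=15, pass-E 15, pass-S 2
  after 3 — PE[1][0] acc=1, pass-E 1, pass-S 1
  after 3 — PE[1][1] acc=10, pass-E 10, pass-S 5
  after 4 — PE[0][1] acc=0, pass-E 0, pass-S 0
  after 4 — PE[1][0] acc=0, pass-E 0, pass-S 0
  after 4 — PE[1][1] acc=3, pass-E 3, pass-S 2

PE[1][1].acc = 3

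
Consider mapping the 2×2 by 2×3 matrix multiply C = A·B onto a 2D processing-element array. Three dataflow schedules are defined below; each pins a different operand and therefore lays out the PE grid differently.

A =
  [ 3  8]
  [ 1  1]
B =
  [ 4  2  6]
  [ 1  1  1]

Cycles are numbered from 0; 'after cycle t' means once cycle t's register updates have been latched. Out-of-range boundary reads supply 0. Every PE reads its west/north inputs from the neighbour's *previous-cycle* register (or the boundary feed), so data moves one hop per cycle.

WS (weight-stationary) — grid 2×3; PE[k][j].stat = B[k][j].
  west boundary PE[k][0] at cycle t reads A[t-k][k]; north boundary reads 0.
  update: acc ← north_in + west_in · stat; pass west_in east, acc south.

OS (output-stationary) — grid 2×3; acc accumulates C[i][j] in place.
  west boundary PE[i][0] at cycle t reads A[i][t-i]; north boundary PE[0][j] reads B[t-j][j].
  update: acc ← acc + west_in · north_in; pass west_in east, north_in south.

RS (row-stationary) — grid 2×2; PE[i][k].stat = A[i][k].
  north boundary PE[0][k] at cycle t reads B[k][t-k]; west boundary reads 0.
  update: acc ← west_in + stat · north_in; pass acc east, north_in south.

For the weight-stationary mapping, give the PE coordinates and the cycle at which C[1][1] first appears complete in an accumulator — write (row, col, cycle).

WS: C[1][1] accumulates in PE[1][1]:
  c0 r1c1: 0 / 0 / 0
  c1 r1c1: 0 / 0 / 0
  c2 r1c1: 14 / 8 / 14
  c3 r1c1: 3 / 1 / 3

(row, col, cycle) = (1, 1, 3)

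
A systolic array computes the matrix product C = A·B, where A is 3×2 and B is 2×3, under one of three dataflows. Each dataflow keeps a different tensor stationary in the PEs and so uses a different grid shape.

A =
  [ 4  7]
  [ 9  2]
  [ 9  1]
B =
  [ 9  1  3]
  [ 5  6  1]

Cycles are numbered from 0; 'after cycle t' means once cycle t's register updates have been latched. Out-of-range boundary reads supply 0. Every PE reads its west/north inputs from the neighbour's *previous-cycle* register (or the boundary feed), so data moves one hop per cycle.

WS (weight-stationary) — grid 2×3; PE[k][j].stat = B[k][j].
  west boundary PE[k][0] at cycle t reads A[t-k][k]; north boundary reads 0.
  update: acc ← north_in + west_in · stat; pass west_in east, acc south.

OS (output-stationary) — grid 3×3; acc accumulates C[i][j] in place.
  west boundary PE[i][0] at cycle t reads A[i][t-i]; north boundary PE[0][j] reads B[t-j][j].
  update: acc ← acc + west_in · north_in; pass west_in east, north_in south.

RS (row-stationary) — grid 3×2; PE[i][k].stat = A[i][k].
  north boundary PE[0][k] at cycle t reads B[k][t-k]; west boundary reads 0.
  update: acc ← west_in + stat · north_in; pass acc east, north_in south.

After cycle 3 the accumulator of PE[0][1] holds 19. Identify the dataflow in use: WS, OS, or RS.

WS [2×3] PE[0][1] across cycles:
  t=0 PE[0][1]: acc=0 h=0 v=0
  t=1 PE[0][1]: acc=4 h=4 v=4
  t=2 PE[0][1]: acc=9 h=9 v=9
  t=3 PE[0][1]: acc=9 h=9 v=9
OS [3×3] PE[0][1] across cycles:
  t=0 PE[0][1]: acc=0 h=0 v=0
  t=1 PE[0][1]: acc=4 h=4 v=1
  t=2 PE[0][1]: acc=46 h=7 v=6
  t=3 PE[0][1]: acc=46 h=0 v=0
RS [3×2] PE[0][1] across cycles:
  t=0 PE[0][1]: acc=0 h=0 v=0
  t=1 PE[0][1]: acc=71 h=71 v=5
  t=2 PE[0][1]: acc=46 h=46 v=6
  t=3 PE[0][1]: acc=19 h=19 v=1

dataflow = RS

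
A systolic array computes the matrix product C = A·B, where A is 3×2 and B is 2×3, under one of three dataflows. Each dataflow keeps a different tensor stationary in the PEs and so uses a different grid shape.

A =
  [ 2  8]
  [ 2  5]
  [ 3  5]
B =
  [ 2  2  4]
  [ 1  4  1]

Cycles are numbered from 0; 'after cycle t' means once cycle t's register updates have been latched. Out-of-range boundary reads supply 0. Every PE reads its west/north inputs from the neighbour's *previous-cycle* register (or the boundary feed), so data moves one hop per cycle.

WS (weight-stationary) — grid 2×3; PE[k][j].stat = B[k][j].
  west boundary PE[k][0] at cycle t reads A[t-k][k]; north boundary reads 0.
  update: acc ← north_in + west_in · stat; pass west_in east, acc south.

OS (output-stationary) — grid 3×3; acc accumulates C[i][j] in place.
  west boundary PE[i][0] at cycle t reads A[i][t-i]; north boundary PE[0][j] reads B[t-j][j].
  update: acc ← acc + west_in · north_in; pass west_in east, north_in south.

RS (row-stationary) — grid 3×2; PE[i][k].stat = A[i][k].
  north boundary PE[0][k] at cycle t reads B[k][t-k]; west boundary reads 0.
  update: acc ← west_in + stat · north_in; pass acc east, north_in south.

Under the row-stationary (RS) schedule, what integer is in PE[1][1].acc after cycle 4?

RS 3×2: PE[1][1] cycle-by-cycle (with neighbour feeds):
  cycle 0: PE[0][1] → acc 0, east 0, south 0
  cycle 0: PE[1][0] → acc 0, east 0, south 0
  cycle 0: PE[1][1] → acc 0, east 0, south 0
  cycle 1: PE[0][1] → acc 12, east 12, south 1
  cycle 1: PE[1][0] → acc 4, east 4, south 2
  cycle 1: PE[1][1] → acc 0, east 0, south 0
  cycle 2: PE[0][1] → acc 36, east 36, south 4
  cycle 2: PE[1][0] → acc 4, east 4, south 2
  cycle 2: PE[1][1] → acc 9, east 9, south 1
  cycle 3: PE[0][1] → acc 16, east 16, south 1
  cycle 3: PE[1][0] → acc 8, east 8, south 4
  cycle 3: PE[1][1] → acc 24, east 24, south 4
  cycle 4: PE[0][1] → acc 0, east 0, south 0
  cycle 4: PE[1][0] → acc 0, east 0, south 0
  cycle 4: PE[1][1] → acc 13, east 13, south 1

PE[1][1].acc = 13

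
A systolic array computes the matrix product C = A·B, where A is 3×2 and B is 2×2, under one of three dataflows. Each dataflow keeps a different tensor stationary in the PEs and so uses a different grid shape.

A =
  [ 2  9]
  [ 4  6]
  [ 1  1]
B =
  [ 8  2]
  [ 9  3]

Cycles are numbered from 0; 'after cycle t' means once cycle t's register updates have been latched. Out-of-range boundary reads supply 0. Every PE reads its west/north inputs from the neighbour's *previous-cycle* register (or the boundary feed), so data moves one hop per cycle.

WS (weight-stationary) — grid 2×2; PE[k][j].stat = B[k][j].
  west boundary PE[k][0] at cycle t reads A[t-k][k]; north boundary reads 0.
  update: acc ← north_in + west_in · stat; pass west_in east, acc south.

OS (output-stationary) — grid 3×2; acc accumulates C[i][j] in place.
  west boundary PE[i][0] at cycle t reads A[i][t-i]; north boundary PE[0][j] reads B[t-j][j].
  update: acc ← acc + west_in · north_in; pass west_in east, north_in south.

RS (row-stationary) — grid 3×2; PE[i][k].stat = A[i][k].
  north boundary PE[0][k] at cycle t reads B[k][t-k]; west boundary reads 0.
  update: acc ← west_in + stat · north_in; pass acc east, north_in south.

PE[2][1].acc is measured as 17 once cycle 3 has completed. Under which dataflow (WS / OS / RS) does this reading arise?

— WS: 2×2 array has no PE[2][1].
Under OS (3×2), PE[2][1]:
  @0  [2,1]  acc 0  |  →0  ↓0
  @1  [2,1]  acc 0  |  →0  ↓0
  @2  [2,1]  acc 0  |  →0  ↓0
  @3  [2,1]  acc 2  |  →1  ↓2
Under RS (3×2), PE[2][1]:
  @0  [2,1]  acc 0  |  →0  ↓0
  @1  [2,1]  acc 0  |  →0  ↓0
  @2  [2,1]  acc 0  |  →0  ↓0
  @3  [2,1]  acc 17  |  →17  ↓9

dataflow = RS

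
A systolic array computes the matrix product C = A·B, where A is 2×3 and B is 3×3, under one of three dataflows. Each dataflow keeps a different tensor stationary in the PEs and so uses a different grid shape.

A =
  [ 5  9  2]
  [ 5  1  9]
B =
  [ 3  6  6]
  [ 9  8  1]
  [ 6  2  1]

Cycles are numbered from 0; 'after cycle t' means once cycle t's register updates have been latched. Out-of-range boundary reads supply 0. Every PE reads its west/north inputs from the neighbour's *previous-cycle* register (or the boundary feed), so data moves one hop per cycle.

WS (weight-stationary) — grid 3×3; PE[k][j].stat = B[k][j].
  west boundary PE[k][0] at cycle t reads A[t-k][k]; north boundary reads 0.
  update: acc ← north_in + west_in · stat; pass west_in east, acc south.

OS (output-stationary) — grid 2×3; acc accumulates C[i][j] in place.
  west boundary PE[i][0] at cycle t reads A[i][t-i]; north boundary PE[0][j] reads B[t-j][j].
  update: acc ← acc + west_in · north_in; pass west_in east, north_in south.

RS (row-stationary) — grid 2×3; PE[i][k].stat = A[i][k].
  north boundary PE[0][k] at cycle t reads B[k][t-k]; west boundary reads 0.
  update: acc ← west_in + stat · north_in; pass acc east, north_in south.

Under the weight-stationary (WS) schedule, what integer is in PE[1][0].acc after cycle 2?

PE[1][0].acc = 24

WS on a 3×3 grid — tracing PE[1][0] and its feeders:
  c0 r0c0: 15 / 5 / 15
  c0 r1c0: 0 / 0 / 0
  c1 r0c0: 15 / 5 / 15
  c1 r1c0: 96 / 9 / 96
  c2 r0c0: 0 / 0 / 0
  c2 r1c0: 24 / 1 / 24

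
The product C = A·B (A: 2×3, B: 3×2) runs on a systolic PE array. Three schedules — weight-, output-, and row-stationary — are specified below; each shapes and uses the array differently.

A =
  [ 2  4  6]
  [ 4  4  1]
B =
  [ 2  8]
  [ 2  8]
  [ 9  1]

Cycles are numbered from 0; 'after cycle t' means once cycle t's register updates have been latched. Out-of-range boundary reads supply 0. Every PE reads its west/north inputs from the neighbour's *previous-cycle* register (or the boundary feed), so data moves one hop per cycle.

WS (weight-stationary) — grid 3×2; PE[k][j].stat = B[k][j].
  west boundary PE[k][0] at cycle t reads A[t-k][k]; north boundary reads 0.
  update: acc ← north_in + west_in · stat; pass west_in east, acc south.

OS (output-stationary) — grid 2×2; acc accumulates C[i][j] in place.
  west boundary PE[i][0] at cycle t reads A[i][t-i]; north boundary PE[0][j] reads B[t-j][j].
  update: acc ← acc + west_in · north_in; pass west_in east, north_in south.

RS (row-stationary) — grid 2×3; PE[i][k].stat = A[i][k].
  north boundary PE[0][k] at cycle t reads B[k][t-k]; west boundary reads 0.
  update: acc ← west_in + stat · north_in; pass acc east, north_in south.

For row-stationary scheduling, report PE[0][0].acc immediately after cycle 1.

PE[0][0].acc = 16

RS 2×3: PE[0][0] cycle-by-cycle (with neighbour feeds):
  cycle 0: PE[0][0] → acc 4, east 4, south 2
  cycle 1: PE[0][0] → acc 16, east 16, south 8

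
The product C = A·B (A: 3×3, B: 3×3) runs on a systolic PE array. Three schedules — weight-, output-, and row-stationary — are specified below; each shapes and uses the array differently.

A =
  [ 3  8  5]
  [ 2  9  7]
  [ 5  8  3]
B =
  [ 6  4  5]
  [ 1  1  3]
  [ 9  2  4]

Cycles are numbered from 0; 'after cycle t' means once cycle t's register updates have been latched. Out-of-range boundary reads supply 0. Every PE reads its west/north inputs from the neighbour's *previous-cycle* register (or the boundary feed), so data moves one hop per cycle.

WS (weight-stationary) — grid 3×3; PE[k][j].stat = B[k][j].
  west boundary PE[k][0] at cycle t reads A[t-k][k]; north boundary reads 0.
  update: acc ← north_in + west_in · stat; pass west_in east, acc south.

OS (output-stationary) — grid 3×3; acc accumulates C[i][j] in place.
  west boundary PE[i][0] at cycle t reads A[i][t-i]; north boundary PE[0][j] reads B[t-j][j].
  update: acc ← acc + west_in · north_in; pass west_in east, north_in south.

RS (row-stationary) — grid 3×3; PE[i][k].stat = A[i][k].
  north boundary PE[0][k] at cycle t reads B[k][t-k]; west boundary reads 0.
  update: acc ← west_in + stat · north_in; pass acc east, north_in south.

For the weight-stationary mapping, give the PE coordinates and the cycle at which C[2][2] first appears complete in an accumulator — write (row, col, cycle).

(row, col, cycle) = (2, 2, 6)

Under WS, C[2][2] lands at PE[2][2]:
  t=0 PE[2][2]: acc=0 h=0 v=0
  t=1 PE[2][2]: acc=0 h=0 v=0
  t=2 PE[2][2]: acc=0 h=0 v=0
  t=3 PE[2][2]: acc=0 h=0 v=0
  t=4 PE[2][2]: acc=59 h=5 v=59
  t=5 PE[2][2]: acc=65 h=7 v=65
  t=6 PE[2][2]: acc=61 h=3 v=61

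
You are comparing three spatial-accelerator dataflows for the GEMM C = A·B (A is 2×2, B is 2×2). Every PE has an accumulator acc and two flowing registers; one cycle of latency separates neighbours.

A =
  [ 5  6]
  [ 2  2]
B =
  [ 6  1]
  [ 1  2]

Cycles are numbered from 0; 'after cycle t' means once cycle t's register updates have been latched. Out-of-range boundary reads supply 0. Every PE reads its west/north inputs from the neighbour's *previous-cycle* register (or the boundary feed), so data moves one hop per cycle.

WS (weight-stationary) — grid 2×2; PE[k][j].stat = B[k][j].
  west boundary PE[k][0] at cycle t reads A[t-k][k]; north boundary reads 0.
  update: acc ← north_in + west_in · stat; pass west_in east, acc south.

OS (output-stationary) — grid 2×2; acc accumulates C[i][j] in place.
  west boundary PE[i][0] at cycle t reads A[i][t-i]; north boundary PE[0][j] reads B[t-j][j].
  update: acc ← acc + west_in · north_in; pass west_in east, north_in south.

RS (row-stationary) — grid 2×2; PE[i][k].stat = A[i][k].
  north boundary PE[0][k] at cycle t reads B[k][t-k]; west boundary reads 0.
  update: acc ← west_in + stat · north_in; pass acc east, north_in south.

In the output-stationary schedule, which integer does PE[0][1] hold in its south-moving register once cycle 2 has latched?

OS on a 2×2 grid — tracing PE[0][1] and its feeders:
  step 0 · PE0,0: acc=30; fwd→5 fwd↓6
  step 0 · PE0,1: acc=0; fwd→0 fwd↓0
  step 1 · PE0,0: acc=36; fwd→6 fwd↓1
  step 1 · PE0,1: acc=5; fwd→5 fwd↓1
  step 2 · PE0,0: acc=36; fwd→0 fwd↓0
  step 2 · PE0,1: acc=17; fwd→6 fwd↓2

register = 2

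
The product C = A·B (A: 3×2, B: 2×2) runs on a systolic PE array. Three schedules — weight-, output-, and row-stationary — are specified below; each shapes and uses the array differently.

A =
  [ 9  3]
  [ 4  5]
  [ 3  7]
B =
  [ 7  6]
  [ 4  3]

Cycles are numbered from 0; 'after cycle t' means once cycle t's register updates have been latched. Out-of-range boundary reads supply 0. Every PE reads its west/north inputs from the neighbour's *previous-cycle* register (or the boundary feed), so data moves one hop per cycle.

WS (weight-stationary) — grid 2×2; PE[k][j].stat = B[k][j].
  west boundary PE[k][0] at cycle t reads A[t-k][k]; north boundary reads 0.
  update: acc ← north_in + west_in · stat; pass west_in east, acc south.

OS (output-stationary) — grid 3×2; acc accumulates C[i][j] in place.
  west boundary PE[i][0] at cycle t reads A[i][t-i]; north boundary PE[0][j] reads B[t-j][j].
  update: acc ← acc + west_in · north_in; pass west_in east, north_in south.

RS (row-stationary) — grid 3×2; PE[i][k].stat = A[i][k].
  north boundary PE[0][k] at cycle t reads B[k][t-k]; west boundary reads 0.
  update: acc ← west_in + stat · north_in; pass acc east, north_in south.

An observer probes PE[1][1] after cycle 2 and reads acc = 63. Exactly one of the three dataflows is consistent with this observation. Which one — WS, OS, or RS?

dataflow = WS

WS (2×2 grid), PE[1][1]:
  [0] (1,1) acc=0 (h:0 v:0)
  [1] (1,1) acc=0 (h:0 v:0)
  [2] (1,1) acc=63 (h:3 v:63)
OS (3×2 grid), PE[1][1]:
  [0] (1,1) acc=0 (h:0 v:0)
  [1] (1,1) acc=0 (h:0 v:0)
  [2] (1,1) acc=24 (h:4 v:6)
RS (3×2 grid), PE[1][1]:
  [0] (1,1) acc=0 (h:0 v:0)
  [1] (1,1) acc=0 (h:0 v:0)
  [2] (1,1) acc=48 (h:48 v:4)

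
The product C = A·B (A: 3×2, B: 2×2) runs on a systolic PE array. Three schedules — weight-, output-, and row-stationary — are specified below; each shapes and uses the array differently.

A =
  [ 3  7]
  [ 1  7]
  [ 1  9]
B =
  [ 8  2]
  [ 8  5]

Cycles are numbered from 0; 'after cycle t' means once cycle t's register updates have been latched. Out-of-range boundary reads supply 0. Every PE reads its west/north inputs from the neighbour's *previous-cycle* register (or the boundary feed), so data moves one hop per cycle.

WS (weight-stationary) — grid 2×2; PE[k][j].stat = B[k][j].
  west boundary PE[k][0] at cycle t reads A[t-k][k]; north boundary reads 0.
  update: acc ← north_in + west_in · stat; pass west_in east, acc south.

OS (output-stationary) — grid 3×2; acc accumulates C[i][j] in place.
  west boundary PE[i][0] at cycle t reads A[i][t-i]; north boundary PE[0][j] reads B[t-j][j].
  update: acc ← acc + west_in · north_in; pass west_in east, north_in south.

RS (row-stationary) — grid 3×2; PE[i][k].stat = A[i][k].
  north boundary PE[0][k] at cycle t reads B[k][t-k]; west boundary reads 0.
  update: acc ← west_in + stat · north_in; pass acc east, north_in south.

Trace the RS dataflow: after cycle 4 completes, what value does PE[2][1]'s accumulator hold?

PE[2][1].acc = 47

RS 3×2: PE[2][1] cycle-by-cycle (with neighbour feeds):
  cycle 0: PE[1][1] → acc 0, east 0, south 0
  cycle 0: PE[2][0] → acc 0, east 0, south 0
  cycle 0: PE[2][1] → acc 0, east 0, south 0
  cycle 1: PE[1][1] → acc 0, east 0, south 0
  cycle 1: PE[2][0] → acc 0, east 0, south 0
  cycle 1: PE[2][1] → acc 0, east 0, south 0
  cycle 2: PE[1][1] → acc 64, east 64, south 8
  cycle 2: PE[2][0] → acc 8, east 8, south 8
  cycle 2: PE[2][1] → acc 0, east 0, south 0
  cycle 3: PE[1][1] → acc 37, east 37, south 5
  cycle 3: PE[2][0] → acc 2, east 2, south 2
  cycle 3: PE[2][1] → acc 80, east 80, south 8
  cycle 4: PE[1][1] → acc 0, east 0, south 0
  cycle 4: PE[2][0] → acc 0, east 0, south 0
  cycle 4: PE[2][1] → acc 47, east 47, south 5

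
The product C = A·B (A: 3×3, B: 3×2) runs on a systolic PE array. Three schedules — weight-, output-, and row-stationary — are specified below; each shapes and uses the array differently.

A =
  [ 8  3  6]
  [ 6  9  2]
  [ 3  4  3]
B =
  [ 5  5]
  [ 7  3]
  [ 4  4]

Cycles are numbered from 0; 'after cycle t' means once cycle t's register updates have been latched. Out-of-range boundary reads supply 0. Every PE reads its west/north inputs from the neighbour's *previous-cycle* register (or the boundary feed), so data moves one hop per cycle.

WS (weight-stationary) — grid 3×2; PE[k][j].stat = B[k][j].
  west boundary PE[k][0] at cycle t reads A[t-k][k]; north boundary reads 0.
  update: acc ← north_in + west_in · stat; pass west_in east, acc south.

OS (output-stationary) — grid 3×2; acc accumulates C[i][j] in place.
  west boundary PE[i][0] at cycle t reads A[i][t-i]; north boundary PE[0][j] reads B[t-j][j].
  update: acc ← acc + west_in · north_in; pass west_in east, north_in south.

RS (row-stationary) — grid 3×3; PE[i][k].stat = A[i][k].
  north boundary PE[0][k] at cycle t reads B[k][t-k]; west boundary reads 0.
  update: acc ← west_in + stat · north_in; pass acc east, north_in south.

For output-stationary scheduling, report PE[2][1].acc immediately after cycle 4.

PE[2][1].acc = 27

Tracing OS — 3×2 array, target PE[2][1]:
  0: (1,1).acc=0  regs=<0,0>
  0: (2,0).acc=0  regs=<0,0>
  0: (2,1).acc=0  regs=<0,0>
  1: (1,1).acc=0  regs=<0,0>
  1: (2,0).acc=0  regs=<0,0>
  1: (2,1).acc=0  regs=<0,0>
  2: (1,1).acc=30  regs=<6,5>
  2: (2,0).acc=15  regs=<3,5>
  2: (2,1).acc=0  regs=<0,0>
  3: (1,1).acc=57  regs=<9,3>
  3: (2,0).acc=43  regs=<4,7>
  3: (2,1).acc=15  regs=<3,5>
  4: (1,1).acc=65  regs=<2,4>
  4: (2,0).acc=55  regs=<3,4>
  4: (2,1).acc=27  regs=<4,3>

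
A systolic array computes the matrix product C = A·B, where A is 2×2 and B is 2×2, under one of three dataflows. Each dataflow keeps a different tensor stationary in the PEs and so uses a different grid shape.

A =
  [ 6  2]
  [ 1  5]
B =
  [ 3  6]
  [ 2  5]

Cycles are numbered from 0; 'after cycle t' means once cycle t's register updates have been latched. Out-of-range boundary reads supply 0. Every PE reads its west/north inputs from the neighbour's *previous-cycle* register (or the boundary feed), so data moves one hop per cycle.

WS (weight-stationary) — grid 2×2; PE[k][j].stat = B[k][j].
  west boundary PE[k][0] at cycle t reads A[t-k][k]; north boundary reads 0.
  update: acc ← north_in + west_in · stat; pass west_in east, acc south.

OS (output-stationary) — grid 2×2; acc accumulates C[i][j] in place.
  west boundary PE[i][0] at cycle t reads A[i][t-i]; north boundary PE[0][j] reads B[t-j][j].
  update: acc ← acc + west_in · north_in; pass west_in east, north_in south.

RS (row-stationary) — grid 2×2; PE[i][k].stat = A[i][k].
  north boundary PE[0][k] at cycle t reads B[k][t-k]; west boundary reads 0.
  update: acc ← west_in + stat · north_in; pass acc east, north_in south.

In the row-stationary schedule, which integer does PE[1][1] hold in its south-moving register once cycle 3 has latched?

RS 2×2: PE[1][1] cycle-by-cycle (with neighbour feeds):
  after 0 — PE[0][1] acc=0, pass-E 0, pass-S 0
  after 0 — PE[1][0] acc=0, pass-E 0, pass-S 0
  after 0 — PE[1][1] acc=0, pass-E 0, pass-S 0
  after 1 — PE[0][1] acc=22, pass-E 22, pass-S 2
  after 1 — PE[1][0] acc=3, pass-E 3, pass-S 3
  after 1 — PE[1][1] acc=0, pass-E 0, pass-S 0
  after 2 — PE[0][1] acc=46, pass-E 46, pass-S 5
  after 2 — PE[1][0] acc=6, pass-E 6, pass-S 6
  after 2 — PE[1][1] acc=13, pass-E 13, pass-S 2
  after 3 — PE[0][1] acc=0, pass-E 0, pass-S 0
  after 3 — PE[1][0] acc=0, pass-E 0, pass-S 0
  after 3 — PE[1][1] acc=31, pass-E 31, pass-S 5

register = 5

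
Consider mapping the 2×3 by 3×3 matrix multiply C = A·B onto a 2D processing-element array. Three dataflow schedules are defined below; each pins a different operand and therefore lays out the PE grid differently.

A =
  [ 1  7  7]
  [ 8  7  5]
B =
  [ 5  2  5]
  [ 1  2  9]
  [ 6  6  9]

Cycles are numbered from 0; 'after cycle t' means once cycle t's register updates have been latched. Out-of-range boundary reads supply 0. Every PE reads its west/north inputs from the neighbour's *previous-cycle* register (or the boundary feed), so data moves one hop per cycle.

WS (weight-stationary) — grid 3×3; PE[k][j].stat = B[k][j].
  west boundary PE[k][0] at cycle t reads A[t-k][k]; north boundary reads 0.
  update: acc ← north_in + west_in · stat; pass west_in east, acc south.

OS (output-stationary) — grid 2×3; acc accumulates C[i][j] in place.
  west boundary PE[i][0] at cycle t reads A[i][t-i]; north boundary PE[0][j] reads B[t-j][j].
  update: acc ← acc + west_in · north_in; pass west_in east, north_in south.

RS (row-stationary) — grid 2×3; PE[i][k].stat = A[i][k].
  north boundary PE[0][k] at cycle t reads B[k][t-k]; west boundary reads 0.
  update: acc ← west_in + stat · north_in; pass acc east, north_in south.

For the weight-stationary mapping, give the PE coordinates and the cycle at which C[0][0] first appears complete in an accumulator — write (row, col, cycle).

(row, col, cycle) = (2, 0, 2)

WS: C[0][0] accumulates in PE[2][0]:
  @0  [2,0]  acc 0  |  →0  ↓0
  @1  [2,0]  acc 0  |  →0  ↓0
  @2  [2,0]  acc 54  |  →7  ↓54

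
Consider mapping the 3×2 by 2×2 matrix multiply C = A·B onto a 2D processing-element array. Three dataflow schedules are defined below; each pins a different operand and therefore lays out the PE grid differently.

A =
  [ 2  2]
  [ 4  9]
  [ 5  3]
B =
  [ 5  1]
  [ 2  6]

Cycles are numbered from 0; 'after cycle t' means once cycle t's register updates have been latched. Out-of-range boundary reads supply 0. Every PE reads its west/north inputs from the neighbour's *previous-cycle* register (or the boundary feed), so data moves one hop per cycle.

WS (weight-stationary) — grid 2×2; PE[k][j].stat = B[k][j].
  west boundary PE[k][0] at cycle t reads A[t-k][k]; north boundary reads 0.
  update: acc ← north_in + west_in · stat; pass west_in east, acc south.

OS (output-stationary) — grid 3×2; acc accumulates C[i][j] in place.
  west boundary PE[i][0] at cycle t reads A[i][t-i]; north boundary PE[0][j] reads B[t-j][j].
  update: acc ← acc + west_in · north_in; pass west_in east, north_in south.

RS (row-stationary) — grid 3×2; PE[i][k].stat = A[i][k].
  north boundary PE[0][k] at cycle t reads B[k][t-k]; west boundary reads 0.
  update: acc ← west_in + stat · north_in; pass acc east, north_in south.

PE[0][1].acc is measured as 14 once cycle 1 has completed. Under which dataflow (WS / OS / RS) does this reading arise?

WS (2×2 grid), PE[0][1]:
  step 0 · PE0,1: acc=0; fwd→0 fwd↓0
  step 1 · PE0,1: acc=2; fwd→2 fwd↓2
OS (3×2 grid), PE[0][1]:
  step 0 · PE0,1: acc=0; fwd→0 fwd↓0
  step 1 · PE0,1: acc=2; fwd→2 fwd↓1
RS (3×2 grid), PE[0][1]:
  step 0 · PE0,1: acc=0; fwd→0 fwd↓0
  step 1 · PE0,1: acc=14; fwd→14 fwd↓2

dataflow = RS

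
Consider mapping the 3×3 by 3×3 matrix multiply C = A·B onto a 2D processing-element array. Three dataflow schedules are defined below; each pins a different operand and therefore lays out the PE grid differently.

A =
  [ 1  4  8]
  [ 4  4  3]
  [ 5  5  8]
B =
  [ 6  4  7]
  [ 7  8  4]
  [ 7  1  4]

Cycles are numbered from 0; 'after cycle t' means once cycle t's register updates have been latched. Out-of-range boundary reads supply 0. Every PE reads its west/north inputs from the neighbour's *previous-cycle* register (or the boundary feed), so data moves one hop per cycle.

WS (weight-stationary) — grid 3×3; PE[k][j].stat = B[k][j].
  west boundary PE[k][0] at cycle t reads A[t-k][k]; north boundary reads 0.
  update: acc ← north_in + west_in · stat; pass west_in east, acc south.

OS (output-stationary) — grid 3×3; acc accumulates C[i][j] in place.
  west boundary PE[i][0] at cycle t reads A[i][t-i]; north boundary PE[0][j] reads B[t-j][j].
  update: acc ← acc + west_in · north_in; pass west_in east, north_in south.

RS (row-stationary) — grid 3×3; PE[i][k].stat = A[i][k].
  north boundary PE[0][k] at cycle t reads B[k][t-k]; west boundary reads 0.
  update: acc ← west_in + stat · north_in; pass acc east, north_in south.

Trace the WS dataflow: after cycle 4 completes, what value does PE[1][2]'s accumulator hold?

WS (3×3). Following PE[1][2] plus its west/north inputs:
  t=0 PE[0][2]: acc=0 h=0 v=0
  t=0 PE[1][1]: acc=0 h=0 v=0
  t=0 PE[1][2]: acc=0 h=0 v=0
  t=1 PE[0][2]: acc=0 h=0 v=0
  t=1 PE[1][1]: acc=0 h=0 v=0
  t=1 PE[1][2]: acc=0 h=0 v=0
  t=2 PE[0][2]: acc=7 h=1 v=7
  t=2 PE[1][1]: acc=36 h=4 v=36
  t=2 PE[1][2]: acc=0 h=0 v=0
  t=3 PE[0][2]: acc=28 h=4 v=28
  t=3 PE[1][1]: acc=48 h=4 v=48
  t=3 PE[1][2]: acc=23 h=4 v=23
  t=4 PE[0][2]: acc=35 h=5 v=35
  t=4 PE[1][1]: acc=60 h=5 v=60
  t=4 PE[1][2]: acc=44 h=4 v=44

PE[1][2].acc = 44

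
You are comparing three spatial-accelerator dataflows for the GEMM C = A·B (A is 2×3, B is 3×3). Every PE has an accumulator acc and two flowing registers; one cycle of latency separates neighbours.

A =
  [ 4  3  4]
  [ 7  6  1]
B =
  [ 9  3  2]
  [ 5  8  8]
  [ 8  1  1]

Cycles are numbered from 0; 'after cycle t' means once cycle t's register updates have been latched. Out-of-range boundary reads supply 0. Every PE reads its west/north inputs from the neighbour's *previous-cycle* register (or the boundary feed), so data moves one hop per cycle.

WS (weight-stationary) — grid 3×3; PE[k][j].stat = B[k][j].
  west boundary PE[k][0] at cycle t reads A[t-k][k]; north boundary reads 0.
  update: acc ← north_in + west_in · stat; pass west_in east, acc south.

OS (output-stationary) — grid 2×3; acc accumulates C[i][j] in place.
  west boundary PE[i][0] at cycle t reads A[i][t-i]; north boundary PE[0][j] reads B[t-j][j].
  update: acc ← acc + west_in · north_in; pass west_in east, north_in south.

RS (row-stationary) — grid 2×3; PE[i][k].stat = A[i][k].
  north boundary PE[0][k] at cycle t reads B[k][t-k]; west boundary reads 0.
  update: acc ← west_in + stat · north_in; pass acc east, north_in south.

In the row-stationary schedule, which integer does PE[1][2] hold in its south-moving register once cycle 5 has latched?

register = 1

RS 2×3: PE[1][2] cycle-by-cycle (with neighbour feeds):
  @0  [0,2]  acc 0  |  →0  ↓0
  @0  [1,1]  acc 0  |  →0  ↓0
  @0  [1,2]  acc 0  |  →0  ↓0
  @1  [0,2]  acc 0  |  →0  ↓0
  @1  [1,1]  acc 0  |  →0  ↓0
  @1  [1,2]  acc 0  |  →0  ↓0
  @2  [0,2]  acc 83  |  →83  ↓8
  @2  [1,1]  acc 93  |  →93  ↓5
  @2  [1,2]  acc 0  |  →0  ↓0
  @3  [0,2]  acc 40  |  →40  ↓1
  @3  [1,1]  acc 69  |  →69  ↓8
  @3  [1,2]  acc 101  |  →101  ↓8
  @4  [0,2]  acc 36  |  →36  ↓1
  @4  [1,1]  acc 62  |  →62  ↓8
  @4  [1,2]  acc 70  |  →70  ↓1
  @5  [0,2]  acc 0  |  →0  ↓0
  @5  [1,1]  acc 0  |  →0  ↓0
  @5  [1,2]  acc 63  |  →63  ↓1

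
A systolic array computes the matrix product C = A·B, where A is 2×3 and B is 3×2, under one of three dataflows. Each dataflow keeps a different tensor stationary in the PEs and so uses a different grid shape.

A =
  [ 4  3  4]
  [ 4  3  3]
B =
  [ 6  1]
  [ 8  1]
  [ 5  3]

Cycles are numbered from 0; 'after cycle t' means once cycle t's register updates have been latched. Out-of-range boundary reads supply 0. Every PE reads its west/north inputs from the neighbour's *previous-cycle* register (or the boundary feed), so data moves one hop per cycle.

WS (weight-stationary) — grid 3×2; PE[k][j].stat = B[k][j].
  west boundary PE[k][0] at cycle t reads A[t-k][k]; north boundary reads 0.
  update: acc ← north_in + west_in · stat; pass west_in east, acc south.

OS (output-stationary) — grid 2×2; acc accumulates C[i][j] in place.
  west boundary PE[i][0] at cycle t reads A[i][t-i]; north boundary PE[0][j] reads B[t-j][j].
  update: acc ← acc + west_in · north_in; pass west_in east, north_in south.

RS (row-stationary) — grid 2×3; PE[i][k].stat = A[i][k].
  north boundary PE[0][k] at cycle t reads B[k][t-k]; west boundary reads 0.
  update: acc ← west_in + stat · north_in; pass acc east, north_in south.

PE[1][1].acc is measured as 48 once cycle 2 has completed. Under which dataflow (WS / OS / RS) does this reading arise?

— WS: 3×2; PE[1][1] trace:
  @0  [1,1]  acc 0  |  →0  ↓0
  @1  [1,1]  acc 0  |  →0  ↓0
  @2  [1,1]  acc 7  |  →3  ↓7
— OS: 2×2; PE[1][1] trace:
  @0  [1,1]  acc 0  |  →0  ↓0
  @1  [1,1]  acc 0  |  →0  ↓0
  @2  [1,1]  acc 4  |  →4  ↓1
— RS: 2×3; PE[1][1] trace:
  @0  [1,1]  acc 0  |  →0  ↓0
  @1  [1,1]  acc 0  |  →0  ↓0
  @2  [1,1]  acc 48  |  →48  ↓8

dataflow = RS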